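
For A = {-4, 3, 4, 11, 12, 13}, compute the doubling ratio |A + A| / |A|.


|A| = 6.
Compute A + A by enumerating all 36 pairs.
A + A = {-8, -1, 0, 6, 7, 8, 9, 14, 15, 16, 17, 22, 23, 24, 25, 26}, so |A + A| = 16.
K = |A + A| / |A| = 16/6 = 8/3 ≈ 2.6667.
Reference: AP of size 6 gives K = 11/6 ≈ 1.8333; a fully generic set of size 6 gives K ≈ 3.5000.

|A| = 6, |A + A| = 16, K = 16/6 = 8/3.


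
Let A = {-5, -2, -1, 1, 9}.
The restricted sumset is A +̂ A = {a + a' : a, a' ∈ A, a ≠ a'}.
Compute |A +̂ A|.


Restricted sumset: A +̂ A = {a + a' : a ∈ A, a' ∈ A, a ≠ a'}.
Equivalently, take A + A and drop any sum 2a that is achievable ONLY as a + a for a ∈ A (i.e. sums representable only with equal summands).
Enumerate pairs (a, a') with a < a' (symmetric, so each unordered pair gives one sum; this covers all a ≠ a'):
  -5 + -2 = -7
  -5 + -1 = -6
  -5 + 1 = -4
  -5 + 9 = 4
  -2 + -1 = -3
  -2 + 1 = -1
  -2 + 9 = 7
  -1 + 1 = 0
  -1 + 9 = 8
  1 + 9 = 10
Collected distinct sums: {-7, -6, -4, -3, -1, 0, 4, 7, 8, 10}
|A +̂ A| = 10
(Reference bound: |A +̂ A| ≥ 2|A| - 3 for |A| ≥ 2, with |A| = 5 giving ≥ 7.)

|A +̂ A| = 10


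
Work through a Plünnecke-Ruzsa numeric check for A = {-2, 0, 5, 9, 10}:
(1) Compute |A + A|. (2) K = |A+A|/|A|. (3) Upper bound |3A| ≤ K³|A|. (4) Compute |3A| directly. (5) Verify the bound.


|A| = 5.
Step 1: Compute A + A by enumerating all 25 pairs.
A + A = {-4, -2, 0, 3, 5, 7, 8, 9, 10, 14, 15, 18, 19, 20}, so |A + A| = 14.
Step 2: Doubling constant K = |A + A|/|A| = 14/5 = 14/5 ≈ 2.8000.
Step 3: Plünnecke-Ruzsa gives |3A| ≤ K³·|A| = (2.8000)³ · 5 ≈ 109.7600.
Step 4: Compute 3A = A + A + A directly by enumerating all triples (a,b,c) ∈ A³; |3A| = 28.
Step 5: Check 28 ≤ 109.7600? Yes ✓.

K = 14/5, Plünnecke-Ruzsa bound K³|A| ≈ 109.7600, |3A| = 28, inequality holds.


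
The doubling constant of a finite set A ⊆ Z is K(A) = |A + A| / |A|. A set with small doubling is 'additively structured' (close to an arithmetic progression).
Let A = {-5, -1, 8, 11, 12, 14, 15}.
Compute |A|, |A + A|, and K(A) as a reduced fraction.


|A| = 7.
Compute A + A by enumerating all 49 pairs.
A + A = {-10, -6, -2, 3, 6, 7, 9, 10, 11, 13, 14, 16, 19, 20, 22, 23, 24, 25, 26, 27, 28, 29, 30}, so |A + A| = 23.
K = |A + A| / |A| = 23/7 (already in lowest terms) ≈ 3.2857.
Reference: AP of size 7 gives K = 13/7 ≈ 1.8571; a fully generic set of size 7 gives K ≈ 4.0000.

|A| = 7, |A + A| = 23, K = 23/7.


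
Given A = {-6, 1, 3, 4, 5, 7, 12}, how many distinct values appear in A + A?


A + A = {a + a' : a, a' ∈ A}; |A| = 7.
General bounds: 2|A| - 1 ≤ |A + A| ≤ |A|(|A|+1)/2, i.e. 13 ≤ |A + A| ≤ 28.
Lower bound 2|A|-1 is attained iff A is an arithmetic progression.
Enumerate sums a + a' for a ≤ a' (symmetric, so this suffices):
a = -6: -6+-6=-12, -6+1=-5, -6+3=-3, -6+4=-2, -6+5=-1, -6+7=1, -6+12=6
a = 1: 1+1=2, 1+3=4, 1+4=5, 1+5=6, 1+7=8, 1+12=13
a = 3: 3+3=6, 3+4=7, 3+5=8, 3+7=10, 3+12=15
a = 4: 4+4=8, 4+5=9, 4+7=11, 4+12=16
a = 5: 5+5=10, 5+7=12, 5+12=17
a = 7: 7+7=14, 7+12=19
a = 12: 12+12=24
Distinct sums: {-12, -5, -3, -2, -1, 1, 2, 4, 5, 6, 7, 8, 9, 10, 11, 12, 13, 14, 15, 16, 17, 19, 24}
|A + A| = 23

|A + A| = 23


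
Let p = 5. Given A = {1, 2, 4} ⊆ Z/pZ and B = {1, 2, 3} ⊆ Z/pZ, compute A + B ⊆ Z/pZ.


Work in Z/5Z: reduce every sum a + b modulo 5.
Enumerate all 9 pairs:
a = 1: 1+1=2, 1+2=3, 1+3=4
a = 2: 2+1=3, 2+2=4, 2+3=0
a = 4: 4+1=0, 4+2=1, 4+3=2
Distinct residues collected: {0, 1, 2, 3, 4}
|A + B| = 5 (out of 5 total residues).

A + B = {0, 1, 2, 3, 4}


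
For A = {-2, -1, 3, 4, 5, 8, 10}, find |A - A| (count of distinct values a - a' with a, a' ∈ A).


A - A = {a - a' : a, a' ∈ A}; |A| = 7.
Bounds: 2|A|-1 ≤ |A - A| ≤ |A|² - |A| + 1, i.e. 13 ≤ |A - A| ≤ 43.
Note: 0 ∈ A - A always (from a - a). The set is symmetric: if d ∈ A - A then -d ∈ A - A.
Enumerate nonzero differences d = a - a' with a > a' (then include -d):
Positive differences: {1, 2, 3, 4, 5, 6, 7, 9, 10, 11, 12}
Full difference set: {0} ∪ (positive diffs) ∪ (negative diffs).
|A - A| = 1 + 2·11 = 23 (matches direct enumeration: 23).

|A - A| = 23


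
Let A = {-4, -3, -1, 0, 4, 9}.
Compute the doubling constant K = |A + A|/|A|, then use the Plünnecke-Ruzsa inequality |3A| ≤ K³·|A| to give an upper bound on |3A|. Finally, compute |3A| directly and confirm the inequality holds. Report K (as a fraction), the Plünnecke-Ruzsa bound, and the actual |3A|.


|A| = 6.
Step 1: Compute A + A by enumerating all 36 pairs.
A + A = {-8, -7, -6, -5, -4, -3, -2, -1, 0, 1, 3, 4, 5, 6, 8, 9, 13, 18}, so |A + A| = 18.
Step 2: Doubling constant K = |A + A|/|A| = 18/6 = 18/6 ≈ 3.0000.
Step 3: Plünnecke-Ruzsa gives |3A| ≤ K³·|A| = (3.0000)³ · 6 ≈ 162.0000.
Step 4: Compute 3A = A + A + A directly by enumerating all triples (a,b,c) ∈ A³; |3A| = 31.
Step 5: Check 31 ≤ 162.0000? Yes ✓.

K = 18/6, Plünnecke-Ruzsa bound K³|A| ≈ 162.0000, |3A| = 31, inequality holds.


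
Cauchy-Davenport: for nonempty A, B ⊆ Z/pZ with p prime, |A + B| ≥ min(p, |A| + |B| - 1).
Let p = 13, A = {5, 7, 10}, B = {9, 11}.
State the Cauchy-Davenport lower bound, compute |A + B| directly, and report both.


Cauchy-Davenport: |A + B| ≥ min(p, |A| + |B| - 1) for A, B nonempty in Z/pZ.
|A| = 3, |B| = 2, p = 13.
CD lower bound = min(13, 3 + 2 - 1) = min(13, 4) = 4.
Compute A + B mod 13 directly:
a = 5: 5+9=1, 5+11=3
a = 7: 7+9=3, 7+11=5
a = 10: 10+9=6, 10+11=8
A + B = {1, 3, 5, 6, 8}, so |A + B| = 5.
Verify: 5 ≥ 4? Yes ✓.

CD lower bound = 4, actual |A + B| = 5.


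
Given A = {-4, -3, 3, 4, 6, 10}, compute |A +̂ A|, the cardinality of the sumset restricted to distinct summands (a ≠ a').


Restricted sumset: A +̂ A = {a + a' : a ∈ A, a' ∈ A, a ≠ a'}.
Equivalently, take A + A and drop any sum 2a that is achievable ONLY as a + a for a ∈ A (i.e. sums representable only with equal summands).
Enumerate pairs (a, a') with a < a' (symmetric, so each unordered pair gives one sum; this covers all a ≠ a'):
  -4 + -3 = -7
  -4 + 3 = -1
  -4 + 4 = 0
  -4 + 6 = 2
  -4 + 10 = 6
  -3 + 3 = 0
  -3 + 4 = 1
  -3 + 6 = 3
  -3 + 10 = 7
  3 + 4 = 7
  3 + 6 = 9
  3 + 10 = 13
  4 + 6 = 10
  4 + 10 = 14
  6 + 10 = 16
Collected distinct sums: {-7, -1, 0, 1, 2, 3, 6, 7, 9, 10, 13, 14, 16}
|A +̂ A| = 13
(Reference bound: |A +̂ A| ≥ 2|A| - 3 for |A| ≥ 2, with |A| = 6 giving ≥ 9.)

|A +̂ A| = 13


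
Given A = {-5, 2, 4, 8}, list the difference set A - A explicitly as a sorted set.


A - A = {a - a' : a, a' ∈ A}.
Compute a - a' for each ordered pair (a, a'):
a = -5: -5--5=0, -5-2=-7, -5-4=-9, -5-8=-13
a = 2: 2--5=7, 2-2=0, 2-4=-2, 2-8=-6
a = 4: 4--5=9, 4-2=2, 4-4=0, 4-8=-4
a = 8: 8--5=13, 8-2=6, 8-4=4, 8-8=0
Collecting distinct values (and noting 0 appears from a-a):
A - A = {-13, -9, -7, -6, -4, -2, 0, 2, 4, 6, 7, 9, 13}
|A - A| = 13

A - A = {-13, -9, -7, -6, -4, -2, 0, 2, 4, 6, 7, 9, 13}


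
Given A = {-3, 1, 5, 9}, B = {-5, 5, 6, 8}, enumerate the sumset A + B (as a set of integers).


A + B = {a + b : a ∈ A, b ∈ B}.
Enumerate all |A|·|B| = 4·4 = 16 pairs (a, b) and collect distinct sums.
a = -3: -3+-5=-8, -3+5=2, -3+6=3, -3+8=5
a = 1: 1+-5=-4, 1+5=6, 1+6=7, 1+8=9
a = 5: 5+-5=0, 5+5=10, 5+6=11, 5+8=13
a = 9: 9+-5=4, 9+5=14, 9+6=15, 9+8=17
Collecting distinct sums: A + B = {-8, -4, 0, 2, 3, 4, 5, 6, 7, 9, 10, 11, 13, 14, 15, 17}
|A + B| = 16

A + B = {-8, -4, 0, 2, 3, 4, 5, 6, 7, 9, 10, 11, 13, 14, 15, 17}


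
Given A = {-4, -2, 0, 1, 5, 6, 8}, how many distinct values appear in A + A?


A + A = {a + a' : a, a' ∈ A}; |A| = 7.
General bounds: 2|A| - 1 ≤ |A + A| ≤ |A|(|A|+1)/2, i.e. 13 ≤ |A + A| ≤ 28.
Lower bound 2|A|-1 is attained iff A is an arithmetic progression.
Enumerate sums a + a' for a ≤ a' (symmetric, so this suffices):
a = -4: -4+-4=-8, -4+-2=-6, -4+0=-4, -4+1=-3, -4+5=1, -4+6=2, -4+8=4
a = -2: -2+-2=-4, -2+0=-2, -2+1=-1, -2+5=3, -2+6=4, -2+8=6
a = 0: 0+0=0, 0+1=1, 0+5=5, 0+6=6, 0+8=8
a = 1: 1+1=2, 1+5=6, 1+6=7, 1+8=9
a = 5: 5+5=10, 5+6=11, 5+8=13
a = 6: 6+6=12, 6+8=14
a = 8: 8+8=16
Distinct sums: {-8, -6, -4, -3, -2, -1, 0, 1, 2, 3, 4, 5, 6, 7, 8, 9, 10, 11, 12, 13, 14, 16}
|A + A| = 22

|A + A| = 22


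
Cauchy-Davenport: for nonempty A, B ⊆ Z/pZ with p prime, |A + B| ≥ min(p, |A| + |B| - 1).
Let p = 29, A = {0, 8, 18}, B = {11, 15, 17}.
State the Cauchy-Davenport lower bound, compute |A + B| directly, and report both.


Cauchy-Davenport: |A + B| ≥ min(p, |A| + |B| - 1) for A, B nonempty in Z/pZ.
|A| = 3, |B| = 3, p = 29.
CD lower bound = min(29, 3 + 3 - 1) = min(29, 5) = 5.
Compute A + B mod 29 directly:
a = 0: 0+11=11, 0+15=15, 0+17=17
a = 8: 8+11=19, 8+15=23, 8+17=25
a = 18: 18+11=0, 18+15=4, 18+17=6
A + B = {0, 4, 6, 11, 15, 17, 19, 23, 25}, so |A + B| = 9.
Verify: 9 ≥ 5? Yes ✓.

CD lower bound = 5, actual |A + B| = 9.


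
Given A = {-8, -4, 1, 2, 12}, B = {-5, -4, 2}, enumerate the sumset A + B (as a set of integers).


A + B = {a + b : a ∈ A, b ∈ B}.
Enumerate all |A|·|B| = 5·3 = 15 pairs (a, b) and collect distinct sums.
a = -8: -8+-5=-13, -8+-4=-12, -8+2=-6
a = -4: -4+-5=-9, -4+-4=-8, -4+2=-2
a = 1: 1+-5=-4, 1+-4=-3, 1+2=3
a = 2: 2+-5=-3, 2+-4=-2, 2+2=4
a = 12: 12+-5=7, 12+-4=8, 12+2=14
Collecting distinct sums: A + B = {-13, -12, -9, -8, -6, -4, -3, -2, 3, 4, 7, 8, 14}
|A + B| = 13

A + B = {-13, -12, -9, -8, -6, -4, -3, -2, 3, 4, 7, 8, 14}


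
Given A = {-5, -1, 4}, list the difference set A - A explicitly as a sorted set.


A - A = {a - a' : a, a' ∈ A}.
Compute a - a' for each ordered pair (a, a'):
a = -5: -5--5=0, -5--1=-4, -5-4=-9
a = -1: -1--5=4, -1--1=0, -1-4=-5
a = 4: 4--5=9, 4--1=5, 4-4=0
Collecting distinct values (and noting 0 appears from a-a):
A - A = {-9, -5, -4, 0, 4, 5, 9}
|A - A| = 7

A - A = {-9, -5, -4, 0, 4, 5, 9}


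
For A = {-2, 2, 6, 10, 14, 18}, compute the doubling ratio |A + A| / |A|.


|A| = 6.
Compute A + A by enumerating all 36 pairs.
A + A = {-4, 0, 4, 8, 12, 16, 20, 24, 28, 32, 36}, so |A + A| = 11.
K = |A + A| / |A| = 11/6 (already in lowest terms) ≈ 1.8333.
Reference: AP of size 6 gives K = 11/6 ≈ 1.8333; a fully generic set of size 6 gives K ≈ 3.5000.

|A| = 6, |A + A| = 11, K = 11/6.


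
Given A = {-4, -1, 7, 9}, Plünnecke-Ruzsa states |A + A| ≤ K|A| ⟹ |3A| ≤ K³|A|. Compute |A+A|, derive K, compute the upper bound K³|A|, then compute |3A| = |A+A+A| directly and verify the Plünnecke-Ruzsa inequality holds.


|A| = 4.
Step 1: Compute A + A by enumerating all 16 pairs.
A + A = {-8, -5, -2, 3, 5, 6, 8, 14, 16, 18}, so |A + A| = 10.
Step 2: Doubling constant K = |A + A|/|A| = 10/4 = 10/4 ≈ 2.5000.
Step 3: Plünnecke-Ruzsa gives |3A| ≤ K³·|A| = (2.5000)³ · 4 ≈ 62.5000.
Step 4: Compute 3A = A + A + A directly by enumerating all triples (a,b,c) ∈ A³; |3A| = 20.
Step 5: Check 20 ≤ 62.5000? Yes ✓.

K = 10/4, Plünnecke-Ruzsa bound K³|A| ≈ 62.5000, |3A| = 20, inequality holds.


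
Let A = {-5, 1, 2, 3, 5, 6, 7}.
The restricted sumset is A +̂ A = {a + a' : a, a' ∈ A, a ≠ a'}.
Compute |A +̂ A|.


Restricted sumset: A +̂ A = {a + a' : a ∈ A, a' ∈ A, a ≠ a'}.
Equivalently, take A + A and drop any sum 2a that is achievable ONLY as a + a for a ∈ A (i.e. sums representable only with equal summands).
Enumerate pairs (a, a') with a < a' (symmetric, so each unordered pair gives one sum; this covers all a ≠ a'):
  -5 + 1 = -4
  -5 + 2 = -3
  -5 + 3 = -2
  -5 + 5 = 0
  -5 + 6 = 1
  -5 + 7 = 2
  1 + 2 = 3
  1 + 3 = 4
  1 + 5 = 6
  1 + 6 = 7
  1 + 7 = 8
  2 + 3 = 5
  2 + 5 = 7
  2 + 6 = 8
  2 + 7 = 9
  3 + 5 = 8
  3 + 6 = 9
  3 + 7 = 10
  5 + 6 = 11
  5 + 7 = 12
  6 + 7 = 13
Collected distinct sums: {-4, -3, -2, 0, 1, 2, 3, 4, 5, 6, 7, 8, 9, 10, 11, 12, 13}
|A +̂ A| = 17
(Reference bound: |A +̂ A| ≥ 2|A| - 3 for |A| ≥ 2, with |A| = 7 giving ≥ 11.)

|A +̂ A| = 17


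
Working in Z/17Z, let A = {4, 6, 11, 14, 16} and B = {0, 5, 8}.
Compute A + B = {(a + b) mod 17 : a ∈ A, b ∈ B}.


Work in Z/17Z: reduce every sum a + b modulo 17.
Enumerate all 15 pairs:
a = 4: 4+0=4, 4+5=9, 4+8=12
a = 6: 6+0=6, 6+5=11, 6+8=14
a = 11: 11+0=11, 11+5=16, 11+8=2
a = 14: 14+0=14, 14+5=2, 14+8=5
a = 16: 16+0=16, 16+5=4, 16+8=7
Distinct residues collected: {2, 4, 5, 6, 7, 9, 11, 12, 14, 16}
|A + B| = 10 (out of 17 total residues).

A + B = {2, 4, 5, 6, 7, 9, 11, 12, 14, 16}


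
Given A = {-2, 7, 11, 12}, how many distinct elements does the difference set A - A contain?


A - A = {a - a' : a, a' ∈ A}; |A| = 4.
Bounds: 2|A|-1 ≤ |A - A| ≤ |A|² - |A| + 1, i.e. 7 ≤ |A - A| ≤ 13.
Note: 0 ∈ A - A always (from a - a). The set is symmetric: if d ∈ A - A then -d ∈ A - A.
Enumerate nonzero differences d = a - a' with a > a' (then include -d):
Positive differences: {1, 4, 5, 9, 13, 14}
Full difference set: {0} ∪ (positive diffs) ∪ (negative diffs).
|A - A| = 1 + 2·6 = 13 (matches direct enumeration: 13).

|A - A| = 13


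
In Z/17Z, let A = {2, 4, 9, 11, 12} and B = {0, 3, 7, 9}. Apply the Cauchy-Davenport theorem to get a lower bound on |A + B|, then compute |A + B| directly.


Cauchy-Davenport: |A + B| ≥ min(p, |A| + |B| - 1) for A, B nonempty in Z/pZ.
|A| = 5, |B| = 4, p = 17.
CD lower bound = min(17, 5 + 4 - 1) = min(17, 8) = 8.
Compute A + B mod 17 directly:
a = 2: 2+0=2, 2+3=5, 2+7=9, 2+9=11
a = 4: 4+0=4, 4+3=7, 4+7=11, 4+9=13
a = 9: 9+0=9, 9+3=12, 9+7=16, 9+9=1
a = 11: 11+0=11, 11+3=14, 11+7=1, 11+9=3
a = 12: 12+0=12, 12+3=15, 12+7=2, 12+9=4
A + B = {1, 2, 3, 4, 5, 7, 9, 11, 12, 13, 14, 15, 16}, so |A + B| = 13.
Verify: 13 ≥ 8? Yes ✓.

CD lower bound = 8, actual |A + B| = 13.


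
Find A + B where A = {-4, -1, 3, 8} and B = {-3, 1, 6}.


A + B = {a + b : a ∈ A, b ∈ B}.
Enumerate all |A|·|B| = 4·3 = 12 pairs (a, b) and collect distinct sums.
a = -4: -4+-3=-7, -4+1=-3, -4+6=2
a = -1: -1+-3=-4, -1+1=0, -1+6=5
a = 3: 3+-3=0, 3+1=4, 3+6=9
a = 8: 8+-3=5, 8+1=9, 8+6=14
Collecting distinct sums: A + B = {-7, -4, -3, 0, 2, 4, 5, 9, 14}
|A + B| = 9

A + B = {-7, -4, -3, 0, 2, 4, 5, 9, 14}


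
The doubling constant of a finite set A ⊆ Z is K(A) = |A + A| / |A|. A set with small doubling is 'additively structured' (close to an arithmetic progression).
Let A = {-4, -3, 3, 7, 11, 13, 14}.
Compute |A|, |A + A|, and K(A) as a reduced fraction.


|A| = 7.
Compute A + A by enumerating all 49 pairs.
A + A = {-8, -7, -6, -1, 0, 3, 4, 6, 7, 8, 9, 10, 11, 14, 16, 17, 18, 20, 21, 22, 24, 25, 26, 27, 28}, so |A + A| = 25.
K = |A + A| / |A| = 25/7 (already in lowest terms) ≈ 3.5714.
Reference: AP of size 7 gives K = 13/7 ≈ 1.8571; a fully generic set of size 7 gives K ≈ 4.0000.

|A| = 7, |A + A| = 25, K = 25/7.


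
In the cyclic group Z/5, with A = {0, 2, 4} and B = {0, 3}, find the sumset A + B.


Work in Z/5Z: reduce every sum a + b modulo 5.
Enumerate all 6 pairs:
a = 0: 0+0=0, 0+3=3
a = 2: 2+0=2, 2+3=0
a = 4: 4+0=4, 4+3=2
Distinct residues collected: {0, 2, 3, 4}
|A + B| = 4 (out of 5 total residues).

A + B = {0, 2, 3, 4}


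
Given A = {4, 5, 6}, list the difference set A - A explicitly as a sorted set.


A - A = {a - a' : a, a' ∈ A}.
Compute a - a' for each ordered pair (a, a'):
a = 4: 4-4=0, 4-5=-1, 4-6=-2
a = 5: 5-4=1, 5-5=0, 5-6=-1
a = 6: 6-4=2, 6-5=1, 6-6=0
Collecting distinct values (and noting 0 appears from a-a):
A - A = {-2, -1, 0, 1, 2}
|A - A| = 5

A - A = {-2, -1, 0, 1, 2}


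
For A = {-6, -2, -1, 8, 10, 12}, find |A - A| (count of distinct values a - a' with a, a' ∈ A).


A - A = {a - a' : a, a' ∈ A}; |A| = 6.
Bounds: 2|A|-1 ≤ |A - A| ≤ |A|² - |A| + 1, i.e. 11 ≤ |A - A| ≤ 31.
Note: 0 ∈ A - A always (from a - a). The set is symmetric: if d ∈ A - A then -d ∈ A - A.
Enumerate nonzero differences d = a - a' with a > a' (then include -d):
Positive differences: {1, 2, 4, 5, 9, 10, 11, 12, 13, 14, 16, 18}
Full difference set: {0} ∪ (positive diffs) ∪ (negative diffs).
|A - A| = 1 + 2·12 = 25 (matches direct enumeration: 25).

|A - A| = 25


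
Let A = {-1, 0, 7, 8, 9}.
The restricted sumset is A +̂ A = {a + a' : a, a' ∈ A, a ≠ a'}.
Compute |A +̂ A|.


Restricted sumset: A +̂ A = {a + a' : a ∈ A, a' ∈ A, a ≠ a'}.
Equivalently, take A + A and drop any sum 2a that is achievable ONLY as a + a for a ∈ A (i.e. sums representable only with equal summands).
Enumerate pairs (a, a') with a < a' (symmetric, so each unordered pair gives one sum; this covers all a ≠ a'):
  -1 + 0 = -1
  -1 + 7 = 6
  -1 + 8 = 7
  -1 + 9 = 8
  0 + 7 = 7
  0 + 8 = 8
  0 + 9 = 9
  7 + 8 = 15
  7 + 9 = 16
  8 + 9 = 17
Collected distinct sums: {-1, 6, 7, 8, 9, 15, 16, 17}
|A +̂ A| = 8
(Reference bound: |A +̂ A| ≥ 2|A| - 3 for |A| ≥ 2, with |A| = 5 giving ≥ 7.)

|A +̂ A| = 8


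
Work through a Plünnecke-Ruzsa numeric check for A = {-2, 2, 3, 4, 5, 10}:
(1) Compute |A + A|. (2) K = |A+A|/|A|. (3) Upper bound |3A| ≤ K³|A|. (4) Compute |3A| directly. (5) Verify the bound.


|A| = 6.
Step 1: Compute A + A by enumerating all 36 pairs.
A + A = {-4, 0, 1, 2, 3, 4, 5, 6, 7, 8, 9, 10, 12, 13, 14, 15, 20}, so |A + A| = 17.
Step 2: Doubling constant K = |A + A|/|A| = 17/6 = 17/6 ≈ 2.8333.
Step 3: Plünnecke-Ruzsa gives |3A| ≤ K³·|A| = (2.8333)³ · 6 ≈ 136.4722.
Step 4: Compute 3A = A + A + A directly by enumerating all triples (a,b,c) ∈ A³; |3A| = 29.
Step 5: Check 29 ≤ 136.4722? Yes ✓.

K = 17/6, Plünnecke-Ruzsa bound K³|A| ≈ 136.4722, |3A| = 29, inequality holds.


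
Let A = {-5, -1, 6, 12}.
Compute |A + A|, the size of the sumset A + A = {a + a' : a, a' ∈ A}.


A + A = {a + a' : a, a' ∈ A}; |A| = 4.
General bounds: 2|A| - 1 ≤ |A + A| ≤ |A|(|A|+1)/2, i.e. 7 ≤ |A + A| ≤ 10.
Lower bound 2|A|-1 is attained iff A is an arithmetic progression.
Enumerate sums a + a' for a ≤ a' (symmetric, so this suffices):
a = -5: -5+-5=-10, -5+-1=-6, -5+6=1, -5+12=7
a = -1: -1+-1=-2, -1+6=5, -1+12=11
a = 6: 6+6=12, 6+12=18
a = 12: 12+12=24
Distinct sums: {-10, -6, -2, 1, 5, 7, 11, 12, 18, 24}
|A + A| = 10

|A + A| = 10


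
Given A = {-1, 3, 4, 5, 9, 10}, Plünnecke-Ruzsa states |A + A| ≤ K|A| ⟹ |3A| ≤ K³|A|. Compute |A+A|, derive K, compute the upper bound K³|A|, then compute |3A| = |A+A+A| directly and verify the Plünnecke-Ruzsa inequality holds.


|A| = 6.
Step 1: Compute A + A by enumerating all 36 pairs.
A + A = {-2, 2, 3, 4, 6, 7, 8, 9, 10, 12, 13, 14, 15, 18, 19, 20}, so |A + A| = 16.
Step 2: Doubling constant K = |A + A|/|A| = 16/6 = 16/6 ≈ 2.6667.
Step 3: Plünnecke-Ruzsa gives |3A| ≤ K³·|A| = (2.6667)³ · 6 ≈ 113.7778.
Step 4: Compute 3A = A + A + A directly by enumerating all triples (a,b,c) ∈ A³; |3A| = 29.
Step 5: Check 29 ≤ 113.7778? Yes ✓.

K = 16/6, Plünnecke-Ruzsa bound K³|A| ≈ 113.7778, |3A| = 29, inequality holds.


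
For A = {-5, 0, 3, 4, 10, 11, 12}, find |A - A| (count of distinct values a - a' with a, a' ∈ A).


A - A = {a - a' : a, a' ∈ A}; |A| = 7.
Bounds: 2|A|-1 ≤ |A - A| ≤ |A|² - |A| + 1, i.e. 13 ≤ |A - A| ≤ 43.
Note: 0 ∈ A - A always (from a - a). The set is symmetric: if d ∈ A - A then -d ∈ A - A.
Enumerate nonzero differences d = a - a' with a > a' (then include -d):
Positive differences: {1, 2, 3, 4, 5, 6, 7, 8, 9, 10, 11, 12, 15, 16, 17}
Full difference set: {0} ∪ (positive diffs) ∪ (negative diffs).
|A - A| = 1 + 2·15 = 31 (matches direct enumeration: 31).

|A - A| = 31


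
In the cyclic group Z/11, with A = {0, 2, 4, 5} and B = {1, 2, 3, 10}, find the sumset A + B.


Work in Z/11Z: reduce every sum a + b modulo 11.
Enumerate all 16 pairs:
a = 0: 0+1=1, 0+2=2, 0+3=3, 0+10=10
a = 2: 2+1=3, 2+2=4, 2+3=5, 2+10=1
a = 4: 4+1=5, 4+2=6, 4+3=7, 4+10=3
a = 5: 5+1=6, 5+2=7, 5+3=8, 5+10=4
Distinct residues collected: {1, 2, 3, 4, 5, 6, 7, 8, 10}
|A + B| = 9 (out of 11 total residues).

A + B = {1, 2, 3, 4, 5, 6, 7, 8, 10}


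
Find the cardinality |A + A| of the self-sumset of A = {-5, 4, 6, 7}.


A + A = {a + a' : a, a' ∈ A}; |A| = 4.
General bounds: 2|A| - 1 ≤ |A + A| ≤ |A|(|A|+1)/2, i.e. 7 ≤ |A + A| ≤ 10.
Lower bound 2|A|-1 is attained iff A is an arithmetic progression.
Enumerate sums a + a' for a ≤ a' (symmetric, so this suffices):
a = -5: -5+-5=-10, -5+4=-1, -5+6=1, -5+7=2
a = 4: 4+4=8, 4+6=10, 4+7=11
a = 6: 6+6=12, 6+7=13
a = 7: 7+7=14
Distinct sums: {-10, -1, 1, 2, 8, 10, 11, 12, 13, 14}
|A + A| = 10

|A + A| = 10


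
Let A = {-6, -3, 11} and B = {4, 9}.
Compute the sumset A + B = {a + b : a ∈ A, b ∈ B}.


A + B = {a + b : a ∈ A, b ∈ B}.
Enumerate all |A|·|B| = 3·2 = 6 pairs (a, b) and collect distinct sums.
a = -6: -6+4=-2, -6+9=3
a = -3: -3+4=1, -3+9=6
a = 11: 11+4=15, 11+9=20
Collecting distinct sums: A + B = {-2, 1, 3, 6, 15, 20}
|A + B| = 6

A + B = {-2, 1, 3, 6, 15, 20}


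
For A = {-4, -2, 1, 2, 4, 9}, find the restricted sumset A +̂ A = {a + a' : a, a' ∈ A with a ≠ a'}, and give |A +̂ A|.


Restricted sumset: A +̂ A = {a + a' : a ∈ A, a' ∈ A, a ≠ a'}.
Equivalently, take A + A and drop any sum 2a that is achievable ONLY as a + a for a ∈ A (i.e. sums representable only with equal summands).
Enumerate pairs (a, a') with a < a' (symmetric, so each unordered pair gives one sum; this covers all a ≠ a'):
  -4 + -2 = -6
  -4 + 1 = -3
  -4 + 2 = -2
  -4 + 4 = 0
  -4 + 9 = 5
  -2 + 1 = -1
  -2 + 2 = 0
  -2 + 4 = 2
  -2 + 9 = 7
  1 + 2 = 3
  1 + 4 = 5
  1 + 9 = 10
  2 + 4 = 6
  2 + 9 = 11
  4 + 9 = 13
Collected distinct sums: {-6, -3, -2, -1, 0, 2, 3, 5, 6, 7, 10, 11, 13}
|A +̂ A| = 13
(Reference bound: |A +̂ A| ≥ 2|A| - 3 for |A| ≥ 2, with |A| = 6 giving ≥ 9.)

|A +̂ A| = 13


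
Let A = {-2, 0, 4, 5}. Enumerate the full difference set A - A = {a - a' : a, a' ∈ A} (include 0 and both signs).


A - A = {a - a' : a, a' ∈ A}.
Compute a - a' for each ordered pair (a, a'):
a = -2: -2--2=0, -2-0=-2, -2-4=-6, -2-5=-7
a = 0: 0--2=2, 0-0=0, 0-4=-4, 0-5=-5
a = 4: 4--2=6, 4-0=4, 4-4=0, 4-5=-1
a = 5: 5--2=7, 5-0=5, 5-4=1, 5-5=0
Collecting distinct values (and noting 0 appears from a-a):
A - A = {-7, -6, -5, -4, -2, -1, 0, 1, 2, 4, 5, 6, 7}
|A - A| = 13

A - A = {-7, -6, -5, -4, -2, -1, 0, 1, 2, 4, 5, 6, 7}


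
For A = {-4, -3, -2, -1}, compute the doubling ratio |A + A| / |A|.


|A| = 4.
Compute A + A by enumerating all 16 pairs.
A + A = {-8, -7, -6, -5, -4, -3, -2}, so |A + A| = 7.
K = |A + A| / |A| = 7/4 (already in lowest terms) ≈ 1.7500.
Reference: AP of size 4 gives K = 7/4 ≈ 1.7500; a fully generic set of size 4 gives K ≈ 2.5000.

|A| = 4, |A + A| = 7, K = 7/4.


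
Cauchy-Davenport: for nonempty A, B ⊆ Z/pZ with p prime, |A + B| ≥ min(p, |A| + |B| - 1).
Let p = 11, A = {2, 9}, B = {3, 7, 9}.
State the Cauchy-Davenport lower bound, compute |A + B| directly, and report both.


Cauchy-Davenport: |A + B| ≥ min(p, |A| + |B| - 1) for A, B nonempty in Z/pZ.
|A| = 2, |B| = 3, p = 11.
CD lower bound = min(11, 2 + 3 - 1) = min(11, 4) = 4.
Compute A + B mod 11 directly:
a = 2: 2+3=5, 2+7=9, 2+9=0
a = 9: 9+3=1, 9+7=5, 9+9=7
A + B = {0, 1, 5, 7, 9}, so |A + B| = 5.
Verify: 5 ≥ 4? Yes ✓.

CD lower bound = 4, actual |A + B| = 5.


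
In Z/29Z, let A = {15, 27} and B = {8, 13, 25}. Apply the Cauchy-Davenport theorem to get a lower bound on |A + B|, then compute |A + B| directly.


Cauchy-Davenport: |A + B| ≥ min(p, |A| + |B| - 1) for A, B nonempty in Z/pZ.
|A| = 2, |B| = 3, p = 29.
CD lower bound = min(29, 2 + 3 - 1) = min(29, 4) = 4.
Compute A + B mod 29 directly:
a = 15: 15+8=23, 15+13=28, 15+25=11
a = 27: 27+8=6, 27+13=11, 27+25=23
A + B = {6, 11, 23, 28}, so |A + B| = 4.
Verify: 4 ≥ 4? Yes ✓.

CD lower bound = 4, actual |A + B| = 4.


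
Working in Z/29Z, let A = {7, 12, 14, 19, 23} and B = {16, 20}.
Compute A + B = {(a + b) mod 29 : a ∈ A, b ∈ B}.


Work in Z/29Z: reduce every sum a + b modulo 29.
Enumerate all 10 pairs:
a = 7: 7+16=23, 7+20=27
a = 12: 12+16=28, 12+20=3
a = 14: 14+16=1, 14+20=5
a = 19: 19+16=6, 19+20=10
a = 23: 23+16=10, 23+20=14
Distinct residues collected: {1, 3, 5, 6, 10, 14, 23, 27, 28}
|A + B| = 9 (out of 29 total residues).

A + B = {1, 3, 5, 6, 10, 14, 23, 27, 28}


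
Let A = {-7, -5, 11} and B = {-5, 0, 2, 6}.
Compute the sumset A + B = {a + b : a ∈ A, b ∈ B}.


A + B = {a + b : a ∈ A, b ∈ B}.
Enumerate all |A|·|B| = 3·4 = 12 pairs (a, b) and collect distinct sums.
a = -7: -7+-5=-12, -7+0=-7, -7+2=-5, -7+6=-1
a = -5: -5+-5=-10, -5+0=-5, -5+2=-3, -5+6=1
a = 11: 11+-5=6, 11+0=11, 11+2=13, 11+6=17
Collecting distinct sums: A + B = {-12, -10, -7, -5, -3, -1, 1, 6, 11, 13, 17}
|A + B| = 11

A + B = {-12, -10, -7, -5, -3, -1, 1, 6, 11, 13, 17}


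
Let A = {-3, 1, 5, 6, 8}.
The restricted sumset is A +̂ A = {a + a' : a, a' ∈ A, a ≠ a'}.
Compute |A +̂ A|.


Restricted sumset: A +̂ A = {a + a' : a ∈ A, a' ∈ A, a ≠ a'}.
Equivalently, take A + A and drop any sum 2a that is achievable ONLY as a + a for a ∈ A (i.e. sums representable only with equal summands).
Enumerate pairs (a, a') with a < a' (symmetric, so each unordered pair gives one sum; this covers all a ≠ a'):
  -3 + 1 = -2
  -3 + 5 = 2
  -3 + 6 = 3
  -3 + 8 = 5
  1 + 5 = 6
  1 + 6 = 7
  1 + 8 = 9
  5 + 6 = 11
  5 + 8 = 13
  6 + 8 = 14
Collected distinct sums: {-2, 2, 3, 5, 6, 7, 9, 11, 13, 14}
|A +̂ A| = 10
(Reference bound: |A +̂ A| ≥ 2|A| - 3 for |A| ≥ 2, with |A| = 5 giving ≥ 7.)

|A +̂ A| = 10


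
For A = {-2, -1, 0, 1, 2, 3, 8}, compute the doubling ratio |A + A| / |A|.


|A| = 7.
Compute A + A by enumerating all 49 pairs.
A + A = {-4, -3, -2, -1, 0, 1, 2, 3, 4, 5, 6, 7, 8, 9, 10, 11, 16}, so |A + A| = 17.
K = |A + A| / |A| = 17/7 (already in lowest terms) ≈ 2.4286.
Reference: AP of size 7 gives K = 13/7 ≈ 1.8571; a fully generic set of size 7 gives K ≈ 4.0000.

|A| = 7, |A + A| = 17, K = 17/7.


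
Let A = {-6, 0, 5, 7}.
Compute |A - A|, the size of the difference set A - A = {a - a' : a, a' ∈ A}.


A - A = {a - a' : a, a' ∈ A}; |A| = 4.
Bounds: 2|A|-1 ≤ |A - A| ≤ |A|² - |A| + 1, i.e. 7 ≤ |A - A| ≤ 13.
Note: 0 ∈ A - A always (from a - a). The set is symmetric: if d ∈ A - A then -d ∈ A - A.
Enumerate nonzero differences d = a - a' with a > a' (then include -d):
Positive differences: {2, 5, 6, 7, 11, 13}
Full difference set: {0} ∪ (positive diffs) ∪ (negative diffs).
|A - A| = 1 + 2·6 = 13 (matches direct enumeration: 13).

|A - A| = 13


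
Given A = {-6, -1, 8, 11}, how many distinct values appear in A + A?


A + A = {a + a' : a, a' ∈ A}; |A| = 4.
General bounds: 2|A| - 1 ≤ |A + A| ≤ |A|(|A|+1)/2, i.e. 7 ≤ |A + A| ≤ 10.
Lower bound 2|A|-1 is attained iff A is an arithmetic progression.
Enumerate sums a + a' for a ≤ a' (symmetric, so this suffices):
a = -6: -6+-6=-12, -6+-1=-7, -6+8=2, -6+11=5
a = -1: -1+-1=-2, -1+8=7, -1+11=10
a = 8: 8+8=16, 8+11=19
a = 11: 11+11=22
Distinct sums: {-12, -7, -2, 2, 5, 7, 10, 16, 19, 22}
|A + A| = 10

|A + A| = 10


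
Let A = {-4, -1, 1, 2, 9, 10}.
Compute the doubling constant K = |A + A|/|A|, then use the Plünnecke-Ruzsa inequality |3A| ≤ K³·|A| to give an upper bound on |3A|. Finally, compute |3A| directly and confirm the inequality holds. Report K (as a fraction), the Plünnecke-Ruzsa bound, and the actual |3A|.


|A| = 6.
Step 1: Compute A + A by enumerating all 36 pairs.
A + A = {-8, -5, -3, -2, 0, 1, 2, 3, 4, 5, 6, 8, 9, 10, 11, 12, 18, 19, 20}, so |A + A| = 19.
Step 2: Doubling constant K = |A + A|/|A| = 19/6 = 19/6 ≈ 3.1667.
Step 3: Plünnecke-Ruzsa gives |3A| ≤ K³·|A| = (3.1667)³ · 6 ≈ 190.5278.
Step 4: Compute 3A = A + A + A directly by enumerating all triples (a,b,c) ∈ A³; |3A| = 35.
Step 5: Check 35 ≤ 190.5278? Yes ✓.

K = 19/6, Plünnecke-Ruzsa bound K³|A| ≈ 190.5278, |3A| = 35, inequality holds.


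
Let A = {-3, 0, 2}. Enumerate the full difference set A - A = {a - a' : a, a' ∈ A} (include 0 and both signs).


A - A = {a - a' : a, a' ∈ A}.
Compute a - a' for each ordered pair (a, a'):
a = -3: -3--3=0, -3-0=-3, -3-2=-5
a = 0: 0--3=3, 0-0=0, 0-2=-2
a = 2: 2--3=5, 2-0=2, 2-2=0
Collecting distinct values (and noting 0 appears from a-a):
A - A = {-5, -3, -2, 0, 2, 3, 5}
|A - A| = 7

A - A = {-5, -3, -2, 0, 2, 3, 5}


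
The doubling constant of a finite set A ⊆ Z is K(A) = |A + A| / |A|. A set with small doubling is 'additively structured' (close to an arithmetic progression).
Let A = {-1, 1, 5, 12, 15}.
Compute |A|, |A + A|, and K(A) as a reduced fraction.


|A| = 5.
Compute A + A by enumerating all 25 pairs.
A + A = {-2, 0, 2, 4, 6, 10, 11, 13, 14, 16, 17, 20, 24, 27, 30}, so |A + A| = 15.
K = |A + A| / |A| = 15/5 = 3/1 ≈ 3.0000.
Reference: AP of size 5 gives K = 9/5 ≈ 1.8000; a fully generic set of size 5 gives K ≈ 3.0000.

|A| = 5, |A + A| = 15, K = 15/5 = 3/1.


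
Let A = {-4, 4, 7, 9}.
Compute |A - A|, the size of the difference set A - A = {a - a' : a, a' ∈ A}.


A - A = {a - a' : a, a' ∈ A}; |A| = 4.
Bounds: 2|A|-1 ≤ |A - A| ≤ |A|² - |A| + 1, i.e. 7 ≤ |A - A| ≤ 13.
Note: 0 ∈ A - A always (from a - a). The set is symmetric: if d ∈ A - A then -d ∈ A - A.
Enumerate nonzero differences d = a - a' with a > a' (then include -d):
Positive differences: {2, 3, 5, 8, 11, 13}
Full difference set: {0} ∪ (positive diffs) ∪ (negative diffs).
|A - A| = 1 + 2·6 = 13 (matches direct enumeration: 13).

|A - A| = 13


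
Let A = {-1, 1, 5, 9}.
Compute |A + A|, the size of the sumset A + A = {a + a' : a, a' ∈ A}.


A + A = {a + a' : a, a' ∈ A}; |A| = 4.
General bounds: 2|A| - 1 ≤ |A + A| ≤ |A|(|A|+1)/2, i.e. 7 ≤ |A + A| ≤ 10.
Lower bound 2|A|-1 is attained iff A is an arithmetic progression.
Enumerate sums a + a' for a ≤ a' (symmetric, so this suffices):
a = -1: -1+-1=-2, -1+1=0, -1+5=4, -1+9=8
a = 1: 1+1=2, 1+5=6, 1+9=10
a = 5: 5+5=10, 5+9=14
a = 9: 9+9=18
Distinct sums: {-2, 0, 2, 4, 6, 8, 10, 14, 18}
|A + A| = 9

|A + A| = 9


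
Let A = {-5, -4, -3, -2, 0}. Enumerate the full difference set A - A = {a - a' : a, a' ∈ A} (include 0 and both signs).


A - A = {a - a' : a, a' ∈ A}.
Compute a - a' for each ordered pair (a, a'):
a = -5: -5--5=0, -5--4=-1, -5--3=-2, -5--2=-3, -5-0=-5
a = -4: -4--5=1, -4--4=0, -4--3=-1, -4--2=-2, -4-0=-4
a = -3: -3--5=2, -3--4=1, -3--3=0, -3--2=-1, -3-0=-3
a = -2: -2--5=3, -2--4=2, -2--3=1, -2--2=0, -2-0=-2
a = 0: 0--5=5, 0--4=4, 0--3=3, 0--2=2, 0-0=0
Collecting distinct values (and noting 0 appears from a-a):
A - A = {-5, -4, -3, -2, -1, 0, 1, 2, 3, 4, 5}
|A - A| = 11

A - A = {-5, -4, -3, -2, -1, 0, 1, 2, 3, 4, 5}


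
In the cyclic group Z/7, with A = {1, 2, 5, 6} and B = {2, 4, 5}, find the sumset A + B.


Work in Z/7Z: reduce every sum a + b modulo 7.
Enumerate all 12 pairs:
a = 1: 1+2=3, 1+4=5, 1+5=6
a = 2: 2+2=4, 2+4=6, 2+5=0
a = 5: 5+2=0, 5+4=2, 5+5=3
a = 6: 6+2=1, 6+4=3, 6+5=4
Distinct residues collected: {0, 1, 2, 3, 4, 5, 6}
|A + B| = 7 (out of 7 total residues).

A + B = {0, 1, 2, 3, 4, 5, 6}


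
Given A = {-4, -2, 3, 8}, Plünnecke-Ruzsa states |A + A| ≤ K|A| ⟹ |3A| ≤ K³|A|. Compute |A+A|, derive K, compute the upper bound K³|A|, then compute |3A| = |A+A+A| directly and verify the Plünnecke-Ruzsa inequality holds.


|A| = 4.
Step 1: Compute A + A by enumerating all 16 pairs.
A + A = {-8, -6, -4, -1, 1, 4, 6, 11, 16}, so |A + A| = 9.
Step 2: Doubling constant K = |A + A|/|A| = 9/4 = 9/4 ≈ 2.2500.
Step 3: Plünnecke-Ruzsa gives |3A| ≤ K³·|A| = (2.2500)³ · 4 ≈ 45.5625.
Step 4: Compute 3A = A + A + A directly by enumerating all triples (a,b,c) ∈ A³; |3A| = 16.
Step 5: Check 16 ≤ 45.5625? Yes ✓.

K = 9/4, Plünnecke-Ruzsa bound K³|A| ≈ 45.5625, |3A| = 16, inequality holds.


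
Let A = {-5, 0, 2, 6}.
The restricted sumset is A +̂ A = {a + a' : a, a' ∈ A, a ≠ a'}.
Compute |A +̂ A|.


Restricted sumset: A +̂ A = {a + a' : a ∈ A, a' ∈ A, a ≠ a'}.
Equivalently, take A + A and drop any sum 2a that is achievable ONLY as a + a for a ∈ A (i.e. sums representable only with equal summands).
Enumerate pairs (a, a') with a < a' (symmetric, so each unordered pair gives one sum; this covers all a ≠ a'):
  -5 + 0 = -5
  -5 + 2 = -3
  -5 + 6 = 1
  0 + 2 = 2
  0 + 6 = 6
  2 + 6 = 8
Collected distinct sums: {-5, -3, 1, 2, 6, 8}
|A +̂ A| = 6
(Reference bound: |A +̂ A| ≥ 2|A| - 3 for |A| ≥ 2, with |A| = 4 giving ≥ 5.)

|A +̂ A| = 6


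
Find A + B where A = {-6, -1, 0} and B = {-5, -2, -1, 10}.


A + B = {a + b : a ∈ A, b ∈ B}.
Enumerate all |A|·|B| = 3·4 = 12 pairs (a, b) and collect distinct sums.
a = -6: -6+-5=-11, -6+-2=-8, -6+-1=-7, -6+10=4
a = -1: -1+-5=-6, -1+-2=-3, -1+-1=-2, -1+10=9
a = 0: 0+-5=-5, 0+-2=-2, 0+-1=-1, 0+10=10
Collecting distinct sums: A + B = {-11, -8, -7, -6, -5, -3, -2, -1, 4, 9, 10}
|A + B| = 11

A + B = {-11, -8, -7, -6, -5, -3, -2, -1, 4, 9, 10}


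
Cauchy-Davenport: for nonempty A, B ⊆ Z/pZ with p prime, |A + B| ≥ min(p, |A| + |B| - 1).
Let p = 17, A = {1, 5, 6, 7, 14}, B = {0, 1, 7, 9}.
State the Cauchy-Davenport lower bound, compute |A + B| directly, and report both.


Cauchy-Davenport: |A + B| ≥ min(p, |A| + |B| - 1) for A, B nonempty in Z/pZ.
|A| = 5, |B| = 4, p = 17.
CD lower bound = min(17, 5 + 4 - 1) = min(17, 8) = 8.
Compute A + B mod 17 directly:
a = 1: 1+0=1, 1+1=2, 1+7=8, 1+9=10
a = 5: 5+0=5, 5+1=6, 5+7=12, 5+9=14
a = 6: 6+0=6, 6+1=7, 6+7=13, 6+9=15
a = 7: 7+0=7, 7+1=8, 7+7=14, 7+9=16
a = 14: 14+0=14, 14+1=15, 14+7=4, 14+9=6
A + B = {1, 2, 4, 5, 6, 7, 8, 10, 12, 13, 14, 15, 16}, so |A + B| = 13.
Verify: 13 ≥ 8? Yes ✓.

CD lower bound = 8, actual |A + B| = 13.


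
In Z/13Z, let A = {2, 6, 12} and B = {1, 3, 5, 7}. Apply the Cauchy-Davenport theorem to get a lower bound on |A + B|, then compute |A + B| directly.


Cauchy-Davenport: |A + B| ≥ min(p, |A| + |B| - 1) for A, B nonempty in Z/pZ.
|A| = 3, |B| = 4, p = 13.
CD lower bound = min(13, 3 + 4 - 1) = min(13, 6) = 6.
Compute A + B mod 13 directly:
a = 2: 2+1=3, 2+3=5, 2+5=7, 2+7=9
a = 6: 6+1=7, 6+3=9, 6+5=11, 6+7=0
a = 12: 12+1=0, 12+3=2, 12+5=4, 12+7=6
A + B = {0, 2, 3, 4, 5, 6, 7, 9, 11}, so |A + B| = 9.
Verify: 9 ≥ 6? Yes ✓.

CD lower bound = 6, actual |A + B| = 9.


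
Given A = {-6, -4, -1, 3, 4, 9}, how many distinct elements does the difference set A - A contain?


A - A = {a - a' : a, a' ∈ A}; |A| = 6.
Bounds: 2|A|-1 ≤ |A - A| ≤ |A|² - |A| + 1, i.e. 11 ≤ |A - A| ≤ 31.
Note: 0 ∈ A - A always (from a - a). The set is symmetric: if d ∈ A - A then -d ∈ A - A.
Enumerate nonzero differences d = a - a' with a > a' (then include -d):
Positive differences: {1, 2, 3, 4, 5, 6, 7, 8, 9, 10, 13, 15}
Full difference set: {0} ∪ (positive diffs) ∪ (negative diffs).
|A - A| = 1 + 2·12 = 25 (matches direct enumeration: 25).

|A - A| = 25


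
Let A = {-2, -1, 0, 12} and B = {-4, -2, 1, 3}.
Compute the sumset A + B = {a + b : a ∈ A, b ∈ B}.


A + B = {a + b : a ∈ A, b ∈ B}.
Enumerate all |A|·|B| = 4·4 = 16 pairs (a, b) and collect distinct sums.
a = -2: -2+-4=-6, -2+-2=-4, -2+1=-1, -2+3=1
a = -1: -1+-4=-5, -1+-2=-3, -1+1=0, -1+3=2
a = 0: 0+-4=-4, 0+-2=-2, 0+1=1, 0+3=3
a = 12: 12+-4=8, 12+-2=10, 12+1=13, 12+3=15
Collecting distinct sums: A + B = {-6, -5, -4, -3, -2, -1, 0, 1, 2, 3, 8, 10, 13, 15}
|A + B| = 14

A + B = {-6, -5, -4, -3, -2, -1, 0, 1, 2, 3, 8, 10, 13, 15}


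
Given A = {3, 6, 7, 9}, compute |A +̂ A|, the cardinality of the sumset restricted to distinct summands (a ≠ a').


Restricted sumset: A +̂ A = {a + a' : a ∈ A, a' ∈ A, a ≠ a'}.
Equivalently, take A + A and drop any sum 2a that is achievable ONLY as a + a for a ∈ A (i.e. sums representable only with equal summands).
Enumerate pairs (a, a') with a < a' (symmetric, so each unordered pair gives one sum; this covers all a ≠ a'):
  3 + 6 = 9
  3 + 7 = 10
  3 + 9 = 12
  6 + 7 = 13
  6 + 9 = 15
  7 + 9 = 16
Collected distinct sums: {9, 10, 12, 13, 15, 16}
|A +̂ A| = 6
(Reference bound: |A +̂ A| ≥ 2|A| - 3 for |A| ≥ 2, with |A| = 4 giving ≥ 5.)

|A +̂ A| = 6


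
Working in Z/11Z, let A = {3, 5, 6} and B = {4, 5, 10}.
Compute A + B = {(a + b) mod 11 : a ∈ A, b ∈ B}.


Work in Z/11Z: reduce every sum a + b modulo 11.
Enumerate all 9 pairs:
a = 3: 3+4=7, 3+5=8, 3+10=2
a = 5: 5+4=9, 5+5=10, 5+10=4
a = 6: 6+4=10, 6+5=0, 6+10=5
Distinct residues collected: {0, 2, 4, 5, 7, 8, 9, 10}
|A + B| = 8 (out of 11 total residues).

A + B = {0, 2, 4, 5, 7, 8, 9, 10}


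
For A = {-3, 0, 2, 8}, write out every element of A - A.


A - A = {a - a' : a, a' ∈ A}.
Compute a - a' for each ordered pair (a, a'):
a = -3: -3--3=0, -3-0=-3, -3-2=-5, -3-8=-11
a = 0: 0--3=3, 0-0=0, 0-2=-2, 0-8=-8
a = 2: 2--3=5, 2-0=2, 2-2=0, 2-8=-6
a = 8: 8--3=11, 8-0=8, 8-2=6, 8-8=0
Collecting distinct values (and noting 0 appears from a-a):
A - A = {-11, -8, -6, -5, -3, -2, 0, 2, 3, 5, 6, 8, 11}
|A - A| = 13

A - A = {-11, -8, -6, -5, -3, -2, 0, 2, 3, 5, 6, 8, 11}


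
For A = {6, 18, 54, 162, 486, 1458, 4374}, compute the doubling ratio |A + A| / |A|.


|A| = 7.
Compute A + A by enumerating all 49 pairs.
A + A = {12, 24, 36, 60, 72, 108, 168, 180, 216, 324, 492, 504, 540, 648, 972, 1464, 1476, 1512, 1620, 1944, 2916, 4380, 4392, 4428, 4536, 4860, 5832, 8748}, so |A + A| = 28.
K = |A + A| / |A| = 28/7 = 4/1 ≈ 4.0000.
Reference: AP of size 7 gives K = 13/7 ≈ 1.8571; a fully generic set of size 7 gives K ≈ 4.0000.

|A| = 7, |A + A| = 28, K = 28/7 = 4/1.


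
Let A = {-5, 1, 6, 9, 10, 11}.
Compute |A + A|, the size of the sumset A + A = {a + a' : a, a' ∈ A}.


A + A = {a + a' : a, a' ∈ A}; |A| = 6.
General bounds: 2|A| - 1 ≤ |A + A| ≤ |A|(|A|+1)/2, i.e. 11 ≤ |A + A| ≤ 21.
Lower bound 2|A|-1 is attained iff A is an arithmetic progression.
Enumerate sums a + a' for a ≤ a' (symmetric, so this suffices):
a = -5: -5+-5=-10, -5+1=-4, -5+6=1, -5+9=4, -5+10=5, -5+11=6
a = 1: 1+1=2, 1+6=7, 1+9=10, 1+10=11, 1+11=12
a = 6: 6+6=12, 6+9=15, 6+10=16, 6+11=17
a = 9: 9+9=18, 9+10=19, 9+11=20
a = 10: 10+10=20, 10+11=21
a = 11: 11+11=22
Distinct sums: {-10, -4, 1, 2, 4, 5, 6, 7, 10, 11, 12, 15, 16, 17, 18, 19, 20, 21, 22}
|A + A| = 19

|A + A| = 19


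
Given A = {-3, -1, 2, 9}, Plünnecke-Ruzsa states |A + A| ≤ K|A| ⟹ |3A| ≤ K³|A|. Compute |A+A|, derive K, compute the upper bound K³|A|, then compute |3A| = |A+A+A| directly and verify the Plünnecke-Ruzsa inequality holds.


|A| = 4.
Step 1: Compute A + A by enumerating all 16 pairs.
A + A = {-6, -4, -2, -1, 1, 4, 6, 8, 11, 18}, so |A + A| = 10.
Step 2: Doubling constant K = |A + A|/|A| = 10/4 = 10/4 ≈ 2.5000.
Step 3: Plünnecke-Ruzsa gives |3A| ≤ K³·|A| = (2.5000)³ · 4 ≈ 62.5000.
Step 4: Compute 3A = A + A + A directly by enumerating all triples (a,b,c) ∈ A³; |3A| = 19.
Step 5: Check 19 ≤ 62.5000? Yes ✓.

K = 10/4, Plünnecke-Ruzsa bound K³|A| ≈ 62.5000, |3A| = 19, inequality holds.


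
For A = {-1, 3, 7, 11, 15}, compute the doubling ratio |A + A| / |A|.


|A| = 5.
Compute A + A by enumerating all 25 pairs.
A + A = {-2, 2, 6, 10, 14, 18, 22, 26, 30}, so |A + A| = 9.
K = |A + A| / |A| = 9/5 (already in lowest terms) ≈ 1.8000.
Reference: AP of size 5 gives K = 9/5 ≈ 1.8000; a fully generic set of size 5 gives K ≈ 3.0000.

|A| = 5, |A + A| = 9, K = 9/5.


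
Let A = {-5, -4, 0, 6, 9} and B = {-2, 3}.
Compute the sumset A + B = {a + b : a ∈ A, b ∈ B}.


A + B = {a + b : a ∈ A, b ∈ B}.
Enumerate all |A|·|B| = 5·2 = 10 pairs (a, b) and collect distinct sums.
a = -5: -5+-2=-7, -5+3=-2
a = -4: -4+-2=-6, -4+3=-1
a = 0: 0+-2=-2, 0+3=3
a = 6: 6+-2=4, 6+3=9
a = 9: 9+-2=7, 9+3=12
Collecting distinct sums: A + B = {-7, -6, -2, -1, 3, 4, 7, 9, 12}
|A + B| = 9

A + B = {-7, -6, -2, -1, 3, 4, 7, 9, 12}


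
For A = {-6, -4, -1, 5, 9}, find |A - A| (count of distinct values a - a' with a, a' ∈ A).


A - A = {a - a' : a, a' ∈ A}; |A| = 5.
Bounds: 2|A|-1 ≤ |A - A| ≤ |A|² - |A| + 1, i.e. 9 ≤ |A - A| ≤ 21.
Note: 0 ∈ A - A always (from a - a). The set is symmetric: if d ∈ A - A then -d ∈ A - A.
Enumerate nonzero differences d = a - a' with a > a' (then include -d):
Positive differences: {2, 3, 4, 5, 6, 9, 10, 11, 13, 15}
Full difference set: {0} ∪ (positive diffs) ∪ (negative diffs).
|A - A| = 1 + 2·10 = 21 (matches direct enumeration: 21).

|A - A| = 21


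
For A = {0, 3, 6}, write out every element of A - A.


A - A = {a - a' : a, a' ∈ A}.
Compute a - a' for each ordered pair (a, a'):
a = 0: 0-0=0, 0-3=-3, 0-6=-6
a = 3: 3-0=3, 3-3=0, 3-6=-3
a = 6: 6-0=6, 6-3=3, 6-6=0
Collecting distinct values (and noting 0 appears from a-a):
A - A = {-6, -3, 0, 3, 6}
|A - A| = 5

A - A = {-6, -3, 0, 3, 6}
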